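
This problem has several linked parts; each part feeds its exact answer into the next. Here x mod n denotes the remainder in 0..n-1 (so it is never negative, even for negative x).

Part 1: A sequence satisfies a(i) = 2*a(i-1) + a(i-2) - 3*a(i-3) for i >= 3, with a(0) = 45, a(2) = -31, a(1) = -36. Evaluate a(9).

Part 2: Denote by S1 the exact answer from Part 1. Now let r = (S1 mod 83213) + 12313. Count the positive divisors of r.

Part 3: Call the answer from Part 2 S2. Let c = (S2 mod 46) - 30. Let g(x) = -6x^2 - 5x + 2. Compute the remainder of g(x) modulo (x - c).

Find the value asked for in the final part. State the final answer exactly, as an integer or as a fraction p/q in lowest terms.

-2792

Part 1: a(3) = 2*(-31) + 1*(-36) - 3*(45) = -233; iterating: a(3)=-233, a(4)=-389, a(5)=-918, a(6)=-1526, a(7)=-2803, a(8)=-4378, a(9)=-6981; answer -6981
Part 2: S1 = -6981; r = 88545; 88545 = 3 * 5 * 5903; number of divisors = (1+1) * (1+1) * (1+1) = 8; answer 8
Part 3: S2 = 8; c = -22; remainder = value at the root: -6*(-22)^2 - 5*(-22)^1 + 2 = (-2904) + (110) + (2) = -2792; answer -2792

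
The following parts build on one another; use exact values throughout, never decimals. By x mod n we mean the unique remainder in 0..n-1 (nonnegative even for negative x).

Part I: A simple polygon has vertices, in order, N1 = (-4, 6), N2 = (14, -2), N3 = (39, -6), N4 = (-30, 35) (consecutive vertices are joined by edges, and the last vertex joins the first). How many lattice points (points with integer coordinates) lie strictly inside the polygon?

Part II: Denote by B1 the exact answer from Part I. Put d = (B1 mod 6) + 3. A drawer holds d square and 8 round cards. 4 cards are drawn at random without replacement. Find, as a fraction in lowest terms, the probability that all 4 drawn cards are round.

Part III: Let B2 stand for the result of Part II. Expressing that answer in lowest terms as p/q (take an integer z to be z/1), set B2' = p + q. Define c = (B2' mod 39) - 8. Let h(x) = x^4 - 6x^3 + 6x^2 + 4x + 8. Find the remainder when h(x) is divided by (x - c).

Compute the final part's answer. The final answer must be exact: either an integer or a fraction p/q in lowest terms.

Part I: cross terms: (-4*-2 - 14*6)=-76, (14*-6 - 39*-2)=-6, (39*35 - -30*-6)=1185, (-30*6 - -4*35)=-40; twice the area = |1063| = 1063; area = 1063/2; boundary points = 2 + 1 + 1 + 1 = 5; strictly interior points = area - boundary/2 + 1 = 530; answer 530
Part II: B1 = 530; d = 5; total draws C(13,4) = 715; favorable C(8,4) = 70; P = 14/143; answer 14/143
Part III: B2 = 14/143; threaded value p + q = 157; c = -7; remainder = value at the root: 1*(-7)^4 - 6*(-7)^3 + 6*(-7)^2 + 4*(-7)^1 + 8 = (2401) + (2058) + (294) + (-28) + (8) = 4733; answer 4733

4733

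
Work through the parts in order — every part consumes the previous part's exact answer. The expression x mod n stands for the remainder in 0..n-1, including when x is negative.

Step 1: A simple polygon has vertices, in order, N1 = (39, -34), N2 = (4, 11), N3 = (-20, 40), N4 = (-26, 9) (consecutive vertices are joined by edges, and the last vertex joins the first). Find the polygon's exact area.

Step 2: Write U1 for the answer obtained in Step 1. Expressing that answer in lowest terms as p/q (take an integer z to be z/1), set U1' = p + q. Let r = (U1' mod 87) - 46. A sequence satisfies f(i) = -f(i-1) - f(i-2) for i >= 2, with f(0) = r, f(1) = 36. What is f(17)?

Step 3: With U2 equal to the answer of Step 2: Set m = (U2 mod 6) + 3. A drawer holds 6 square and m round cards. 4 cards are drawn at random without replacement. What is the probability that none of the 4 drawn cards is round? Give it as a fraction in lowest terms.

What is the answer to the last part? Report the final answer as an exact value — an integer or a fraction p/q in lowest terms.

1/14

Step 1: cross terms: (39*11 - 4*-34)=565, (4*40 - -20*11)=380, (-20*9 - -26*40)=860, (-26*-34 - 39*9)=533; twice the area = |2338| = 2338; area = 1169; answer 1169
Step 2: U1 = 1169; threaded value p + q = 1170; r = -7; f(2) = -1*(36) - 1*(-7) = -29; iterating: f(2)=-29, f(3)=-7, f(4)=36, f(5)=-29, f(6)=-7, f(7)=36, f(8)=-29, f(9)=-7, f(10)=36, f(11)=-29, f(12)=-7, f(13)=36, f(14)=-29, f(15)=-7, f(16)=36, f(17)=-29; answer -29
Step 3: U2 = -29; m = 4; total draws C(10,4) = 210; favorable C(6,4) = 15; P = 1/14; answer 1/14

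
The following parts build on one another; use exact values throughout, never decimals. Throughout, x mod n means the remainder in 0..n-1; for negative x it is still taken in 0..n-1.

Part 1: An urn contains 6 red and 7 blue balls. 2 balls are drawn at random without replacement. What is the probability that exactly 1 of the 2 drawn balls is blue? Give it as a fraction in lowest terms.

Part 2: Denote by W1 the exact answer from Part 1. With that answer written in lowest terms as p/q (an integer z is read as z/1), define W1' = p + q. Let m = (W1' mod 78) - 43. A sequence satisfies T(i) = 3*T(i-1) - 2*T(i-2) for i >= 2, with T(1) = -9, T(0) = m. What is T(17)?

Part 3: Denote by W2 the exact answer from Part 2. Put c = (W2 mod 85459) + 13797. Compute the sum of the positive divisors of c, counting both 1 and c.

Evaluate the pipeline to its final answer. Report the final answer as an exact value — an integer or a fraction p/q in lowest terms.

Part 1: total draws C(13,2) = 78; favorable C(7,1)*C(6,1) = 42; P = 7/13; answer 7/13
Part 2: W1 = 7/13; threaded value p + q = 20; m = -23; T(2) = 3*(-9) - 2*(-23) = 19; iterating: T(2)=19, T(3)=75, T(4)=187, T(5)=411, T(6)=859, T(7)=1755, T(8)=3547, T(9)=7131, T(10)=14299, T(11)=28635, T(12)=57307, T(13)=114651, T(14)=229339, T(15)=458715, T(16)=917467, T(17)=1834971; answer 1834971
Part 3: W2 = 1834971; c = 54129; 54129 = 3 * 18043; sigma = (1 + 3) * (1 + 18043) = 4 * 18044 = 72176; answer 72176

72176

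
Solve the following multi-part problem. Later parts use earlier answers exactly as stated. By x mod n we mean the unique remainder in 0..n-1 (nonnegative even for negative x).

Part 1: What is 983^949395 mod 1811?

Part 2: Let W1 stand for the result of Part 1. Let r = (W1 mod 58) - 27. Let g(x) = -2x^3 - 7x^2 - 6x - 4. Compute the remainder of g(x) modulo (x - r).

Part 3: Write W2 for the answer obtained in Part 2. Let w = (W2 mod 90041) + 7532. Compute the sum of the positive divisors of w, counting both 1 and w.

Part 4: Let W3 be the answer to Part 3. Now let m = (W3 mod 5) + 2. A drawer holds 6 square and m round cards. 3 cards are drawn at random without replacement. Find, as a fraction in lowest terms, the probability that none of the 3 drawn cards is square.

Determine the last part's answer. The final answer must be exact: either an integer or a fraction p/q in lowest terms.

1/30

Part 1: squarings mod 1811: 983^1=983, 983^2=1026, 983^4=485, 983^8=1606, 983^16=372, 983^32=748, 983^64=1716, 983^128=1781, 983^256=900, 983^512=483, 983^1024=1481, 983^2048=240, 983^4096=1459, 983^8192=756, 983^16384=1071, 983^32768=678, 983^65536=1501, 983^131072=117, 983^262144=1012, 983^524288=929; 983^949395 = 983^1 * 983^2 * 983^16 * 983^128 * 983^1024 * 983^2048 * 983^4096 * 983^8192 * 983^16384 * 983^131072 * 983^262144 * 983^524288 = 817 (mod 1811); answer 817
Part 2: W1 = 817; r = -22; remainder = value at the root: -2*(-22)^3 - 7*(-22)^2 - 6*(-22)^1 - 4 = (21296) + (-3388) + (132) + (-4) = 18036; answer 18036
Part 3: W2 = 18036; w = 25568; 25568 = 2^5 * 17 * 47; sigma = (1 + 2 + 4 + 8 + 16 + 32) * (1 + 17) * (1 + 47) = 63 * 18 * 48 = 54432; answer 54432
Part 4: W3 = 54432; m = 4; total draws C(10,3) = 120; favorable C(4,3) = 4; P = 1/30; answer 1/30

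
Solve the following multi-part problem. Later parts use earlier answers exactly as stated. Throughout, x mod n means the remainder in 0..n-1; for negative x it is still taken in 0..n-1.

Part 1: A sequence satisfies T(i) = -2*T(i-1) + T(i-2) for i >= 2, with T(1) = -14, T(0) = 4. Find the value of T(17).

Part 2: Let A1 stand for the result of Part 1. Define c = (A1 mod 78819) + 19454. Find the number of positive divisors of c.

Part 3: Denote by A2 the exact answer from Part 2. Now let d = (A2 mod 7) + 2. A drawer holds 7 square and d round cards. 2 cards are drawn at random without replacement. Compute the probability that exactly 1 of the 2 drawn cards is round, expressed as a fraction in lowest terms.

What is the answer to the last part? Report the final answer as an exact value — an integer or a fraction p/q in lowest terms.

Part 1: T(2) = -2*(-14) + 1*(4) = 32; iterating: T(2)=32, T(3)=-78, T(4)=188, T(5)=-454, T(6)=1096, T(7)=-2646, T(8)=6388, T(9)=-15422, T(10)=37232, T(11)=-89886, T(12)=217004, T(13)=-523894, T(14)=1264792, T(15)=-3053478, T(16)=7371748, T(17)=-17796974; answer -17796974
Part 2: A1 = -17796974; c = 35574; 35574 = 2 * 3 * 7^2 * 11^2; number of divisors = (1+1) * (1+1) * (2+1) * (2+1) = 36; answer 36
Part 3: A2 = 36; d = 3; total draws C(10,2) = 45; favorable C(3,1)*C(7,1) = 21; P = 7/15; answer 7/15

7/15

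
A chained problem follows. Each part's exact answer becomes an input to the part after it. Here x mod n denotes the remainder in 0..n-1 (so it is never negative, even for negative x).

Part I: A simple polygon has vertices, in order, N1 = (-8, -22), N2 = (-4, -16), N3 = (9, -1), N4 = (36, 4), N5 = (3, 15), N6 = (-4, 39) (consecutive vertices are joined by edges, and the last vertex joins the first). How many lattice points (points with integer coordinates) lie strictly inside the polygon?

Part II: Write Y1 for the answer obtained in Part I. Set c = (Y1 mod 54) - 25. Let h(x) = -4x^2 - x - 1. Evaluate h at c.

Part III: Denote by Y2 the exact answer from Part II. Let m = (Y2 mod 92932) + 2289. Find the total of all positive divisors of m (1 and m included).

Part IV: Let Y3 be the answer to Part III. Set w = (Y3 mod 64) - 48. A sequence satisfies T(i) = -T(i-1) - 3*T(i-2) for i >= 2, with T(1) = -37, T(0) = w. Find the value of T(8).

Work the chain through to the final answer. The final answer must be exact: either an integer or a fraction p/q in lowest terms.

577

Part I: cross terms: (-8*-16 - -4*-22)=40, (-4*-1 - 9*-16)=148, (9*4 - 36*-1)=72, (36*15 - 3*4)=528, (3*39 - -4*15)=177, (-4*-22 - -8*39)=400; twice the area = |1365| = 1365; area = 1365/2; boundary points = 2 + 1 + 1 + 11 + 1 + 1 = 17; strictly interior points = area - boundary/2 + 1 = 675; answer 675
Part II: Y1 = 675; c = 2; -4*(2)^2 - 1*(2)^1 - 1 = (-16) + (-2) + (-1) = -19; answer -19
Part III: Y2 = -19; m = 95202; 95202 = 2 * 3^3 * 41 * 43; sigma = (1 + 2) * (1 + 3 + 9 + 27) * (1 + 41) * (1 + 43) = 3 * 40 * 42 * 44 = 221760; answer 221760
Part IV: Y3 = 221760; w = -48; T(2) = -1*(-37) - 3*(-48) = 181; iterating: T(2)=181, T(3)=-70, T(4)=-473, T(5)=683, T(6)=736, T(7)=-2785, T(8)=577; answer 577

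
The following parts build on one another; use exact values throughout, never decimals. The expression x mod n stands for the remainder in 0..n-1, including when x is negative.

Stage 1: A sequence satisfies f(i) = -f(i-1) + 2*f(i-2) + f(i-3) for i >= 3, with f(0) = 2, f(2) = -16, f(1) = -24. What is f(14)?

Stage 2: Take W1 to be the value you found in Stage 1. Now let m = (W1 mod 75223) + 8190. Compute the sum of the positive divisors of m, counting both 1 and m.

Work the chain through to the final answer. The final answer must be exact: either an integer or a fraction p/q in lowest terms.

26910

Stage 1: f(3) = -1*(-16) + 2*(-24) + 1*(2) = -30; iterating: f(3)=-30, f(4)=-26, f(5)=-50, f(6)=-32, f(7)=-94, f(8)=-20, f(9)=-200, f(10)=66, f(11)=-486, f(12)=418, f(13)=-1324, f(14)=1674; answer 1674
Stage 2: W1 = 1674; m = 9864; 9864 = 2^3 * 3^2 * 137; sigma = (1 + 2 + 4 + 8) * (1 + 3 + 9) * (1 + 137) = 15 * 13 * 138 = 26910; answer 26910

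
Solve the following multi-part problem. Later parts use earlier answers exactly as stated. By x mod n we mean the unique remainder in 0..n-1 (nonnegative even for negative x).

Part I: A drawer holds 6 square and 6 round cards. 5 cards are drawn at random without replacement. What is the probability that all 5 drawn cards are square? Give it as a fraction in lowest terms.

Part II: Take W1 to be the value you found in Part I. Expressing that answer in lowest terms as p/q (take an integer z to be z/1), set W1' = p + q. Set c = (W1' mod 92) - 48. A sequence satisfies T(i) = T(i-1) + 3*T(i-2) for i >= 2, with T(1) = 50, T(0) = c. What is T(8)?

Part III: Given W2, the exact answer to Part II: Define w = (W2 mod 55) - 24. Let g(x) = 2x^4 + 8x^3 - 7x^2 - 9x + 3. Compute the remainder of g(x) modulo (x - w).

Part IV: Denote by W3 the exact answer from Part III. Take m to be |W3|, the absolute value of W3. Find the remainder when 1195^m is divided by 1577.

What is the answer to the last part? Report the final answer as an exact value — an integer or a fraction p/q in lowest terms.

Part I: total draws C(12,5) = 792; favorable C(6,5) = 6; P = 1/132; answer 1/132
Part II: W1 = 1/132; threaded value p + q = 133; c = -7; T(2) = 1*(50) + 3*(-7) = 29; iterating: T(2)=29, T(3)=179, T(4)=266, T(5)=803, T(6)=1601, T(7)=4010, T(8)=8813; answer 8813
Part III: W2 = 8813; w = -11; remainder = value at the root: 2*(-11)^4 + 8*(-11)^3 - 7*(-11)^2 - 9*(-11)^1 + 3 = (29282) + (-10648) + (-847) + (99) + (3) = 17889; answer 17889
Part IV: W3 = 17889; m = 17889; squarings mod 1577: 1195^1=1195, 1195^2=840, 1195^4=681, 1195^8=123, 1195^16=936, 1195^32=861, 1195^64=131, 1195^128=1391, 1195^256=1479, 1195^512=142, 1195^1024=1240, 1195^2048=25, 1195^4096=625, 1195^8192=1106, 1195^16384=1061; 1195^17889 = 1195^1 * 1195^32 * 1195^64 * 1195^128 * 1195^256 * 1195^1024 * 1195^16384 = 1109 (mod 1577); answer 1109

1109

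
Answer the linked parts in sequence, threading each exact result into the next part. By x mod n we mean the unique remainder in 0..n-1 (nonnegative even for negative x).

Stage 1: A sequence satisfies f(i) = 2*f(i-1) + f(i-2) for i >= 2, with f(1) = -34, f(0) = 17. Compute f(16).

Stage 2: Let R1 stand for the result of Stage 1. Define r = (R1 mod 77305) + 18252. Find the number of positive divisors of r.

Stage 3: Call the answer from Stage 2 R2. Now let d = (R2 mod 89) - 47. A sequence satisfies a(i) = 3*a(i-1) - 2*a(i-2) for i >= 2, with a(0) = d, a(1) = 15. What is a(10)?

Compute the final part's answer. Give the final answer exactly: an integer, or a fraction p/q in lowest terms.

Stage 1: f(2) = 2*(-34) + 1*(17) = -51; iterating: f(2)=-51, f(3)=-136, f(4)=-323, f(5)=-782, f(6)=-1887, f(7)=-4556, f(8)=-10999, f(9)=-26554, f(10)=-64107, f(11)=-154768, f(12)=-373643, f(13)=-902054, f(14)=-2177751, f(15)=-5257556, f(16)=-12692863; answer -12692863
Stage 2: R1 = -12692863; r = 80714; 80714 = 2 * 40357; number of divisors = (1+1) * (1+1) = 4; answer 4
Stage 3: R2 = 4; d = -43; a(2) = 3*(15) - 2*(-43) = 131; iterating: a(2)=131, a(3)=363, a(4)=827, a(5)=1755, a(6)=3611, a(7)=7323, a(8)=14747, a(9)=29595, a(10)=59291; answer 59291

59291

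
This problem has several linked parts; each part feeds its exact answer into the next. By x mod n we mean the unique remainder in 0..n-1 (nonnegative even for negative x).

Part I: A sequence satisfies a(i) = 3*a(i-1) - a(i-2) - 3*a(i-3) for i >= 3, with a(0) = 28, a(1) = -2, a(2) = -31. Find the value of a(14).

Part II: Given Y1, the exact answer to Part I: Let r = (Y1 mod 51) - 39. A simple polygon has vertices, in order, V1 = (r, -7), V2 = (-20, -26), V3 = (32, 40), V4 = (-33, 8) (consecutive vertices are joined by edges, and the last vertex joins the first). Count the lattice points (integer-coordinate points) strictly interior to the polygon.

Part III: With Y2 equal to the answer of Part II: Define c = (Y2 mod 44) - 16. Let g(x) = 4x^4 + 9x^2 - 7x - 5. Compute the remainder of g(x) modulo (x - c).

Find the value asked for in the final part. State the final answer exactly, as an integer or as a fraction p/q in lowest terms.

40965

Part I: a(3) = 3*(-31) - 1*(-2) - 3*(28) = -175; iterating: a(3)=-175, a(4)=-488, a(5)=-1196, a(6)=-2575, a(7)=-5065, a(8)=-9032, a(9)=-14306, a(10)=-18691, a(11)=-14671, a(12)=17596, a(13)=123532, a(14)=397013; answer 397013
Part II: Y1 = 397013; r = -10; cross terms: (-10*-26 - -20*-7)=120, (-20*40 - 32*-26)=32, (32*8 - -33*40)=1576, (-33*-7 - -10*8)=311; twice the area = |2039| = 2039; area = 2039/2; boundary points = 1 + 2 + 1 + 1 = 5; strictly interior points = area - boundary/2 + 1 = 1018; answer 1018
Part III: Y2 = 1018; c = -10; remainder = value at the root: 4*(-10)^4 + 9*(-10)^2 - 7*(-10)^1 - 5 = (40000) + (900) + (70) + (-5) = 40965; answer 40965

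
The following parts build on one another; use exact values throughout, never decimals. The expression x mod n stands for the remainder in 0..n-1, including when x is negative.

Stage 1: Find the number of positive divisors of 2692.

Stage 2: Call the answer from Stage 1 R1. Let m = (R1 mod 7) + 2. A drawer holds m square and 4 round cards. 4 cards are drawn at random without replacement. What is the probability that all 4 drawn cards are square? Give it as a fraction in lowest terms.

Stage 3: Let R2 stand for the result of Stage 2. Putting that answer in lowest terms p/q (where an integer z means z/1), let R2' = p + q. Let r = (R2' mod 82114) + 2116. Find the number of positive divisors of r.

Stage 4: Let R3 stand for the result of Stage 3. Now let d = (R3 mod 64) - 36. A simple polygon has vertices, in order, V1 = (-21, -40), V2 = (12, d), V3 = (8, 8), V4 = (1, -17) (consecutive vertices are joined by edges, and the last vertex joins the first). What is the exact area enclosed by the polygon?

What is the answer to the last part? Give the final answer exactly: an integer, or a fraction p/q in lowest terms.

Stage 1: 2692 = 2^2 * 673; number of divisors = (2+1) * (1+1) = 6; answer 6
Stage 2: R1 = 6; m = 8; total draws C(12,4) = 495; favorable C(8,4) = 70; P = 14/99; answer 14/99
Stage 3: R2 = 14/99; threaded value p + q = 113; r = 2229; 2229 = 3 * 743; number of divisors = (1+1) * (1+1) = 4; answer 4
Stage 4: R3 = 4; d = -32; cross terms: (-21*-32 - 12*-40)=1152, (12*8 - 8*-32)=352, (8*-17 - 1*8)=-144, (1*-40 - -21*-17)=-397; twice the area = |963| = 963; area = 963/2; answer 963/2

963/2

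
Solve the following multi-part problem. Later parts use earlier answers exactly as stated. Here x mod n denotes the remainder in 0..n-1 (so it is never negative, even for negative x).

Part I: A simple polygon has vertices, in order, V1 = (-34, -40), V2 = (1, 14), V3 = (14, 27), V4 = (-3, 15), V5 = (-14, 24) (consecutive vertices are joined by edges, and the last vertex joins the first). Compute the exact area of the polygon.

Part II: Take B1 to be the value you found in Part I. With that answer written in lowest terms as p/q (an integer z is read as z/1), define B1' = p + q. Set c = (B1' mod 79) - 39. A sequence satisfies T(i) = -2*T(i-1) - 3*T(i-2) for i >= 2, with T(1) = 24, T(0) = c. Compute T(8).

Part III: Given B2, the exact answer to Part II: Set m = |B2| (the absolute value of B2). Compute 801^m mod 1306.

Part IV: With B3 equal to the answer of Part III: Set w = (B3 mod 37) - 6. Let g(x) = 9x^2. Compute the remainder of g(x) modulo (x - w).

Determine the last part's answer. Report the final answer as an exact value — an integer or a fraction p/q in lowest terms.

Part I: cross terms: (-34*14 - 1*-40)=-436, (1*27 - 14*14)=-169, (14*15 - -3*27)=291, (-3*24 - -14*15)=138, (-14*-40 - -34*24)=1376; twice the area = |1200| = 1200; area = 600; answer 600
Part II: B1 = 600; threaded value p + q = 601; c = 9; T(2) = -2*(24) - 3*(9) = -75; iterating: T(2)=-75, T(3)=78, T(4)=69, T(5)=-372, T(6)=537, T(7)=42, T(8)=-1695; answer -1695
Part III: B2 = -1695; m = 1695; squarings mod 1306: 801^1=801, 801^2=355, 801^4=649, 801^8=669, 801^16=909, 801^32=889, 801^64=191, 801^128=1219, 801^256=1039, 801^512=765, 801^1024=137; 801^1695 = 801^1 * 801^2 * 801^4 * 801^8 * 801^16 * 801^128 * 801^512 * 801^1024 = 1117 (mod 1306); answer 1117
Part IV: B3 = 1117; w = 1; remainder = value at the root: 9*(1)^2 = (9) = 9; answer 9

9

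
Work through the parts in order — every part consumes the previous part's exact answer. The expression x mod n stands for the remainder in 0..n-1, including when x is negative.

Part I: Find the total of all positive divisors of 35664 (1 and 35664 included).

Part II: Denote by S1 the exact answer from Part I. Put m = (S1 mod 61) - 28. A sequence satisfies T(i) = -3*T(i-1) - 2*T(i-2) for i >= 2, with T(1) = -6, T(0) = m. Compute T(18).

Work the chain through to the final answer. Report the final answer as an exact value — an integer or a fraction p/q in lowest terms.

Part I: 35664 = 2^4 * 3 * 743; sigma = (1 + 2 + 4 + 8 + 16) * (1 + 3) * (1 + 743) = 31 * 4 * 744 = 92256; answer 92256
Part II: S1 = 92256; m = -4; T(2) = -3*(-6) - 2*(-4) = 26; iterating: T(2)=26, T(3)=-66, T(4)=146, T(5)=-306, T(6)=626, T(7)=-1266, T(8)=2546, T(9)=-5106, T(10)=10226, T(11)=-20466, T(12)=40946, T(13)=-81906, T(14)=163826, T(15)=-327666, T(16)=655346, T(17)=-1310706, T(18)=2621426; answer 2621426

2621426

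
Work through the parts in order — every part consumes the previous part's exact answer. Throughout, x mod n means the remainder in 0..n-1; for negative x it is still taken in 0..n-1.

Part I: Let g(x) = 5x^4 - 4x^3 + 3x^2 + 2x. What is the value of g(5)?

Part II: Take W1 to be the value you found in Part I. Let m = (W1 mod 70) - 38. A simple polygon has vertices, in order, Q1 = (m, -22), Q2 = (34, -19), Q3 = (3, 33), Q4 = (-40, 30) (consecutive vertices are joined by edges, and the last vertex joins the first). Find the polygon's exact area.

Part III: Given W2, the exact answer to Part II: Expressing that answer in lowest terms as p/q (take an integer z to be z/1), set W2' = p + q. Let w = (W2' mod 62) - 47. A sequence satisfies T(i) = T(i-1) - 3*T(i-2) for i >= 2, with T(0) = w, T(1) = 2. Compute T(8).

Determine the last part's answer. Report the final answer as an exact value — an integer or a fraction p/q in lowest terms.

Part I: 5*(5)^4 - 4*(5)^3 + 3*(5)^2 + 2*(5)^1 = (3125) + (-500) + (75) + (10) = 2710; answer 2710
Part II: W1 = 2710; m = 12; cross terms: (12*-19 - 34*-22)=520, (34*33 - 3*-19)=1179, (3*30 - -40*33)=1410, (-40*-22 - 12*30)=520; twice the area = |3629| = 3629; area = 3629/2; answer 3629/2
Part III: W2 = 3629/2; threaded value p + q = 3631; w = -12; T(2) = 1*(2) - 3*(-12) = 38; iterating: T(2)=38, T(3)=32, T(4)=-82, T(5)=-178, T(6)=68, T(7)=602, T(8)=398; answer 398

398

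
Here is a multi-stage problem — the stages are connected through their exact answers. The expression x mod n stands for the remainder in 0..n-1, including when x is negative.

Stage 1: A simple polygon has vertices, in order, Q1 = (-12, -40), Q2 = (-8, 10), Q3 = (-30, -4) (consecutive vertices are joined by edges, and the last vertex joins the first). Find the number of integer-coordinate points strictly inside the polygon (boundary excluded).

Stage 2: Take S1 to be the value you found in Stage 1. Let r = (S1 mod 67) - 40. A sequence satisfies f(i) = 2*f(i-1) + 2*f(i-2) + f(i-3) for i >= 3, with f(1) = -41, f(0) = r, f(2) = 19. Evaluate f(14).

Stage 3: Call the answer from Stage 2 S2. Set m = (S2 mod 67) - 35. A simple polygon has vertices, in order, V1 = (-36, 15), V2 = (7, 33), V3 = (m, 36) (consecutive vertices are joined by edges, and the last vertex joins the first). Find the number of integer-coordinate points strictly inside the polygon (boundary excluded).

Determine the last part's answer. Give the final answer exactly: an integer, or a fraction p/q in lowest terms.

Stage 1: cross terms: (-12*10 - -8*-40)=-440, (-8*-4 - -30*10)=332, (-30*-40 - -12*-4)=1152; twice the area = |1044| = 1044; area = 522; boundary points = 2 + 2 + 18 = 22; strictly interior points = area - boundary/2 + 1 = 512; answer 512
Stage 2: S1 = 512; r = 3; f(3) = 2*(19) + 2*(-41) + 1*(3) = -41; iterating: f(3)=-41, f(4)=-85, f(5)=-233, f(6)=-677, f(7)=-1905, f(8)=-5397, f(9)=-15281, f(10)=-43261, f(11)=-122481, f(12)=-346765, f(13)=-981753, f(14)=-2779517; answer -2779517
Stage 3: S2 = -2779517; m = 10; cross terms: (-36*33 - 7*15)=-1293, (7*36 - 10*33)=-78, (10*15 - -36*36)=1446; twice the area = |75| = 75; area = 75/2; boundary points = 1 + 3 + 1 = 5; strictly interior points = area - boundary/2 + 1 = 36; answer 36

36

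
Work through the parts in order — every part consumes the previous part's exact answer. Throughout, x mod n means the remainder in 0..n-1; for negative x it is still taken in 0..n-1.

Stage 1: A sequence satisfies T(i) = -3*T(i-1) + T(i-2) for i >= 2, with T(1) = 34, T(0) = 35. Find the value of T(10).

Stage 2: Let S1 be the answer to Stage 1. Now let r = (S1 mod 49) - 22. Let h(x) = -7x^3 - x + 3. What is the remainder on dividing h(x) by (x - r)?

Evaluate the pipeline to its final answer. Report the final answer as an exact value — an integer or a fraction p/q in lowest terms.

Stage 1: T(2) = -3*(34) + 1*(35) = -67; iterating: T(2)=-67, T(3)=235, T(4)=-772, T(5)=2551, T(6)=-8425, T(7)=27826, T(8)=-91903, T(9)=303535, T(10)=-1002508; answer -1002508
Stage 2: S1 = -1002508; r = 10; remainder = value at the root: -7*(10)^3 - 1*(10)^1 + 3 = (-7000) + (-10) + (3) = -7007; answer -7007

-7007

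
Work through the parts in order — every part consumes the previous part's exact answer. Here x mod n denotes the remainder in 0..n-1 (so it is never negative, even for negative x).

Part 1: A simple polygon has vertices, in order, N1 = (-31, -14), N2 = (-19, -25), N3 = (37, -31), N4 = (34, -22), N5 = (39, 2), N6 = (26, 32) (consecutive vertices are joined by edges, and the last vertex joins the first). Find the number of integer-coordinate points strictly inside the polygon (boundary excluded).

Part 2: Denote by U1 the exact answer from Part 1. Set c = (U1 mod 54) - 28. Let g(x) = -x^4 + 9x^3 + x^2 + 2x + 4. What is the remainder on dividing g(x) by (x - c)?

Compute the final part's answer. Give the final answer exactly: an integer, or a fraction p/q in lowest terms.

-13055

Part 1: cross terms: (-31*-25 - -19*-14)=509, (-19*-31 - 37*-25)=1514, (37*-22 - 34*-31)=240, (34*2 - 39*-22)=926, (39*32 - 26*2)=1196, (26*-14 - -31*32)=628; twice the area = |5013| = 5013; area = 5013/2; boundary points = 1 + 2 + 3 + 1 + 1 + 1 = 9; strictly interior points = area - boundary/2 + 1 = 2503; answer 2503
Part 2: U1 = 2503; c = -9; remainder = value at the root: -1*(-9)^4 + 9*(-9)^3 + 1*(-9)^2 + 2*(-9)^1 + 4 = (-6561) + (-6561) + (81) + (-18) + (4) = -13055; answer -13055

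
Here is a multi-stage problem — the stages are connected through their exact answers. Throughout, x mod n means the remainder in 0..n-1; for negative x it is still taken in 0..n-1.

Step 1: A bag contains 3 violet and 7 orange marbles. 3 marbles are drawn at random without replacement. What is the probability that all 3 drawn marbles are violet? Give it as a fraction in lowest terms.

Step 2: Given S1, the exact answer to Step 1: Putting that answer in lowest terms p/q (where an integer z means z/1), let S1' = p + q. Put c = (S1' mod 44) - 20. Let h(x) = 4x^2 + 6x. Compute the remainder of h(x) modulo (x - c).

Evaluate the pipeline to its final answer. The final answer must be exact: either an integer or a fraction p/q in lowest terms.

Step 1: total draws C(10,3) = 120; favorable C(3,3) = 1; P = 1/120; answer 1/120
Step 2: S1 = 1/120; threaded value p + q = 121; c = 13; remainder = value at the root: 4*(13)^2 + 6*(13)^1 = (676) + (78) = 754; answer 754

754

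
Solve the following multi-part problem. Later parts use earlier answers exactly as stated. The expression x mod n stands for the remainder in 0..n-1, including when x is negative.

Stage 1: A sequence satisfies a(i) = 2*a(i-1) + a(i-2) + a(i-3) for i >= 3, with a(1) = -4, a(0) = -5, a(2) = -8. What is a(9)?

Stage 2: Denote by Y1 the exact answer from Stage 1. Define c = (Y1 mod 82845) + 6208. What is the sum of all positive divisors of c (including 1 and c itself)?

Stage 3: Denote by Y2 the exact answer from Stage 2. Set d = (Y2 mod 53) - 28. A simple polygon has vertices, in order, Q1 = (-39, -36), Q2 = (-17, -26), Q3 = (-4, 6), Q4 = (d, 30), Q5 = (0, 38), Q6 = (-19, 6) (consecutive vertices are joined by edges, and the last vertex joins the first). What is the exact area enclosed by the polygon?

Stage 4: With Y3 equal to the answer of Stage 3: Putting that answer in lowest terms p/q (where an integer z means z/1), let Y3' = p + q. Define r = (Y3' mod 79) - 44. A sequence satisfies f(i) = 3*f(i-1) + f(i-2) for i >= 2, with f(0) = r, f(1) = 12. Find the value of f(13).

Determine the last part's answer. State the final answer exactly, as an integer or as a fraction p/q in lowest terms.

Stage 1: a(3) = 2*(-8) + 1*(-4) + 1*(-5) = -25; iterating: a(3)=-25, a(4)=-62, a(5)=-157, a(6)=-401, a(7)=-1021, a(8)=-2600, a(9)=-6622; answer -6622
Stage 2: Y1 = -6622; c = 82431; 82431 = 3^3 * 43 * 71; sigma = (1 + 3 + 9 + 27) * (1 + 43) * (1 + 71) = 40 * 44 * 72 = 126720; answer 126720
Stage 3: Y2 = 126720; d = 22; cross terms: (-39*-26 - -17*-36)=402, (-17*6 - -4*-26)=-206, (-4*30 - 22*6)=-252, (22*38 - 0*30)=836, (0*6 - -19*38)=722, (-19*-36 - -39*6)=918; twice the area = |2420| = 2420; area = 1210; answer 1210
Stage 4: Y3 = 1210; threaded value p + q = 1211; r = -18; f(2) = 3*(12) + 1*(-18) = 18; iterating: f(2)=18, f(3)=66, f(4)=216, f(5)=714, f(6)=2358, f(7)=7788, f(8)=25722, f(9)=84954, f(10)=280584, f(11)=926706, f(12)=3060702, f(13)=10108812; answer 10108812

10108812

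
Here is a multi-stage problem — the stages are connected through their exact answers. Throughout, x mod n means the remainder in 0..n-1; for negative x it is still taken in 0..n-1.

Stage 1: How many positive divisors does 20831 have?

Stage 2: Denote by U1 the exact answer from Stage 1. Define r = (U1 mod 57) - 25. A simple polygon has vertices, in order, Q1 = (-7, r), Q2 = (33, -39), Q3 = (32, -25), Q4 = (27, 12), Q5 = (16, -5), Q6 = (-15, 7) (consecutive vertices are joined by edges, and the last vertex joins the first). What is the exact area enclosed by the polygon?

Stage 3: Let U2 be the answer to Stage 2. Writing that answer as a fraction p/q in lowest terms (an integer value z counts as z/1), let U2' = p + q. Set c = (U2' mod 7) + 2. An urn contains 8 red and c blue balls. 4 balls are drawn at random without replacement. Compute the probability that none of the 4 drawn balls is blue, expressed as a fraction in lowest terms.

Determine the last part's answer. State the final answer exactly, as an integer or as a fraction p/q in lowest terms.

Stage 1: 20831 = 37 * 563; number of divisors = (1+1) * (1+1) = 4; answer 4
Stage 2: U1 = 4; r = -21; cross terms: (-7*-39 - 33*-21)=966, (33*-25 - 32*-39)=423, (32*12 - 27*-25)=1059, (27*-5 - 16*12)=-327, (16*7 - -15*-5)=37, (-15*-21 - -7*7)=364; twice the area = |2522| = 2522; area = 1261; answer 1261
Stage 3: U2 = 1261; threaded value p + q = 1262; c = 4; total draws C(12,4) = 495; favorable C(8,4) = 70; P = 14/99; answer 14/99

14/99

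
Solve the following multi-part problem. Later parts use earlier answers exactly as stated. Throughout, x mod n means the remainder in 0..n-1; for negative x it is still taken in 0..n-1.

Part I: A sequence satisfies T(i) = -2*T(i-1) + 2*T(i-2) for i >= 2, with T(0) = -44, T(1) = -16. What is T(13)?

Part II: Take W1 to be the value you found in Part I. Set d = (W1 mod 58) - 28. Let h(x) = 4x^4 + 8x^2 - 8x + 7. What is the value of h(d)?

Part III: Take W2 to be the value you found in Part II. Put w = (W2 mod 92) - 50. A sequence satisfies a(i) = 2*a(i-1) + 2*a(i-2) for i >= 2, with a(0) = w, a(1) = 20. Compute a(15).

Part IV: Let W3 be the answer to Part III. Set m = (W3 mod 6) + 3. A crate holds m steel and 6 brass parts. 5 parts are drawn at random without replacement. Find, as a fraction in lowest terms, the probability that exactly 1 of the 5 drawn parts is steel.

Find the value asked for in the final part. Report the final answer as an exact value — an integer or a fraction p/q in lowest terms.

35/429

Part I: T(2) = -2*(-16) + 2*(-44) = -56; iterating: T(2)=-56, T(3)=80, T(4)=-272, T(5)=704, T(6)=-1952, T(7)=5312, T(8)=-14528, T(9)=39680, T(10)=-108416, T(11)=296192, T(12)=-809216, T(13)=2210816; answer 2210816
Part II: W1 = 2210816; d = 2; 4*(2)^4 + 8*(2)^2 - 8*(2)^1 + 7 = (64) + (32) + (-16) + (7) = 87; answer 87
Part III: W2 = 87; w = 37; a(2) = 2*(20) + 2*(37) = 114; iterating: a(2)=114, a(3)=268, a(4)=764, a(5)=2064, a(6)=5656, a(7)=15440, a(8)=42192, a(9)=115264, a(10)=314912, a(11)=860352, a(12)=2350528, a(13)=6421760, a(14)=17544576, a(15)=47932672; answer 47932672
Part IV: W3 = 47932672; m = 7; total draws C(13,5) = 1287; favorable C(7,1)*C(6,4) = 105; P = 35/429; answer 35/429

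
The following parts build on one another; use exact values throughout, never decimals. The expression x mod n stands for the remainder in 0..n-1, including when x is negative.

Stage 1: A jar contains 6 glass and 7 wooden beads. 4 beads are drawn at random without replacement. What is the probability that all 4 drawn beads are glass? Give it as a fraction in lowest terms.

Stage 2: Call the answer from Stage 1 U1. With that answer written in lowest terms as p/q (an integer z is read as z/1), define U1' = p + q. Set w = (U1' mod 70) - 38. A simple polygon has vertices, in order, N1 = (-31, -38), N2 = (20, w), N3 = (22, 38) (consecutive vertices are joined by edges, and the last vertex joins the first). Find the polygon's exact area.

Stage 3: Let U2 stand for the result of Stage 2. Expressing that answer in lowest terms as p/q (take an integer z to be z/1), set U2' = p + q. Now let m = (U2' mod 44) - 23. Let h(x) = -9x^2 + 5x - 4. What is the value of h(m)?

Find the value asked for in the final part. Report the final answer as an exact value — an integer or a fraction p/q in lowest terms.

Stage 1: total draws C(13,4) = 715; favorable C(6,4) = 15; P = 3/143; answer 3/143
Stage 2: U1 = 3/143; threaded value p + q = 146; w = -32; cross terms: (-31*-32 - 20*-38)=1752, (20*38 - 22*-32)=1464, (22*-38 - -31*38)=342; twice the area = |3558| = 3558; area = 1779; answer 1779
Stage 3: U2 = 1779; threaded value p + q = 1780; m = -3; -9*(-3)^2 + 5*(-3)^1 - 4 = (-81) + (-15) + (-4) = -100; answer -100

-100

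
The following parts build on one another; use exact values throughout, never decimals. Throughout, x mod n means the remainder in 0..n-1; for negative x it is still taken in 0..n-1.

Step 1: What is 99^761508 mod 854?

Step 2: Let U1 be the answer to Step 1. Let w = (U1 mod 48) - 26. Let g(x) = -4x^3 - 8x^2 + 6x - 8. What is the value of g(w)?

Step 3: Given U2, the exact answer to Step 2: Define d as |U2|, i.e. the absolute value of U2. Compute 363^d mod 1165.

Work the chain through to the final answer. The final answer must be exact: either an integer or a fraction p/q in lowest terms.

754

Step 1: squarings mod 854: 99^1=99, 99^2=407, 99^4=827, 99^8=729, 99^16=253, 99^32=813, 99^64=827, 99^128=729, 99^256=253, 99^512=813, 99^1024=827, 99^2048=729, 99^4096=253, 99^8192=813, 99^16384=827, 99^32768=729, 99^65536=253, 99^131072=813, 99^262144=827, 99^524288=729; 99^761508 = 99^4 * 99^32 * 99^128 * 99^512 * 99^1024 * 99^2048 * 99^4096 * 99^32768 * 99^65536 * 99^131072 * 99^524288 = 729 (mod 854); answer 729
Step 2: U1 = 729; w = -17; -4*(-17)^3 - 8*(-17)^2 + 6*(-17)^1 - 8 = (19652) + (-2312) + (-102) + (-8) = 17230; answer 17230
Step 3: U2 = 17230; d = 17230; squarings mod 1165: 363^1=363, 363^2=124, 363^4=231, 363^8=936, 363^16=16, 363^32=256, 363^64=296, 363^128=241, 363^256=996, 363^512=601, 363^1024=51, 363^2048=271, 363^4096=46, 363^8192=951, 363^16384=361; 363^17230 = 363^2 * 363^4 * 363^8 * 363^64 * 363^256 * 363^512 * 363^16384 = 754 (mod 1165); answer 754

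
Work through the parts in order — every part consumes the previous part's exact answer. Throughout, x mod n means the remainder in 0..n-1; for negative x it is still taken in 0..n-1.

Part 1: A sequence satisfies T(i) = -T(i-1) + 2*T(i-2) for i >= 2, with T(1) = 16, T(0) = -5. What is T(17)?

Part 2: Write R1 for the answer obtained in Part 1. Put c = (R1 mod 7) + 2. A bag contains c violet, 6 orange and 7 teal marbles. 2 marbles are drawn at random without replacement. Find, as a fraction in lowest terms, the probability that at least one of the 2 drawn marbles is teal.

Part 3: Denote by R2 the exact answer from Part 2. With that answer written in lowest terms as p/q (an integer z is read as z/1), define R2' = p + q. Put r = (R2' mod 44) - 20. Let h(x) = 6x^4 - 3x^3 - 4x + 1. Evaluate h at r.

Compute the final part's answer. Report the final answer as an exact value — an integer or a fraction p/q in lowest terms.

Part 1: T(2) = -1*(16) + 2*(-5) = -26; iterating: T(2)=-26, T(3)=58, T(4)=-110, T(5)=226, T(6)=-446, T(7)=898, T(8)=-1790, T(9)=3586, T(10)=-7166, T(11)=14338, T(12)=-28670, T(13)=57346, T(14)=-114686, T(15)=229378, T(16)=-458750, T(17)=917506; answer 917506
Part 2: R1 = 917506; c = 4; total draws C(17,2) = 136; complement C(10,2) = 45; favorable 136 - 45 = 91; P = 91/136; answer 91/136
Part 3: R2 = 91/136; threaded value p + q = 227; r = -13; 6*(-13)^4 - 3*(-13)^3 - 4*(-13)^1 + 1 = (171366) + (6591) + (52) + (1) = 178010; answer 178010

178010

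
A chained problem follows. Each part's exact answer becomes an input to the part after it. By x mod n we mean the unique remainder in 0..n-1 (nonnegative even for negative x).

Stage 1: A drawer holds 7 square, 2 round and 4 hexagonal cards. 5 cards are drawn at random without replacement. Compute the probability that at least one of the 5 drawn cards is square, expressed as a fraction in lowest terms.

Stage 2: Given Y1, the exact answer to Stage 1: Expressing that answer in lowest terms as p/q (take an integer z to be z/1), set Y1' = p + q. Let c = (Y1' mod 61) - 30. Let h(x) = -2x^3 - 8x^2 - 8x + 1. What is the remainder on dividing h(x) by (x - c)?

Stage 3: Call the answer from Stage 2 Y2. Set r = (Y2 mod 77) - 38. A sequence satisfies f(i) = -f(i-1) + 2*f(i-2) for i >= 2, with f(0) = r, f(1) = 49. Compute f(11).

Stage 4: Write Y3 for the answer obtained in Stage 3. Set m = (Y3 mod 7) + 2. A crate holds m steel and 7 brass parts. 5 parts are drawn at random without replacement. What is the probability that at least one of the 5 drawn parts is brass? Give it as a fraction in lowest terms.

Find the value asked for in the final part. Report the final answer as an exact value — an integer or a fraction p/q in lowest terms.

421/429

Stage 1: total draws C(13,5) = 1287; complement C(6,5) = 6; favorable 1287 - 6 = 1281; P = 427/429; answer 427/429
Stage 2: Y1 = 427/429; threaded value p + q = 856; c = -28; remainder = value at the root: -2*(-28)^3 - 8*(-28)^2 - 8*(-28)^1 + 1 = (43904) + (-6272) + (224) + (1) = 37857; answer 37857
Stage 3: Y2 = 37857; r = 12; f(2) = -1*(49) + 2*(12) = -25; iterating: f(2)=-25, f(3)=123, f(4)=-173, f(5)=419, f(6)=-765, f(7)=1603, f(8)=-3133, f(9)=6339, f(10)=-12605, f(11)=25283; answer 25283
Stage 4: Y3 = 25283; m = 8; total draws C(15,5) = 3003; complement C(8,5) = 56; favorable 3003 - 56 = 2947; P = 421/429; answer 421/429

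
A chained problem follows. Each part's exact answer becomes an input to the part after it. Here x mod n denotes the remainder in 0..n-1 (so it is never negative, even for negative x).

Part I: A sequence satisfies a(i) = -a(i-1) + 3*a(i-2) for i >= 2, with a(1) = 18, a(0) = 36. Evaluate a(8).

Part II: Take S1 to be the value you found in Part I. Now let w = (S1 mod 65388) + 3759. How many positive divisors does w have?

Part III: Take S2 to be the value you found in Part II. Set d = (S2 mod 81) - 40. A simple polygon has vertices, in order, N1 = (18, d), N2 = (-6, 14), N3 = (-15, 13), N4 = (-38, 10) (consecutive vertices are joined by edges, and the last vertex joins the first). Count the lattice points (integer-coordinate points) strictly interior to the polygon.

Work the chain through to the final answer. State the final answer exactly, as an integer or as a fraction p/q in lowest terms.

Part I: a(2) = -1*(18) + 3*(36) = 90; iterating: a(2)=90, a(3)=-36, a(4)=306, a(5)=-414, a(6)=1332, a(7)=-2574, a(8)=6570; answer 6570
Part II: S1 = 6570; w = 10329; 10329 = 3 * 11 * 313; number of divisors = (1+1) * (1+1) * (1+1) = 8; answer 8
Part III: S2 = 8; d = -32; cross terms: (18*14 - -6*-32)=60, (-6*13 - -15*14)=132, (-15*10 - -38*13)=344, (-38*-32 - 18*10)=1036; twice the area = |1572| = 1572; area = 786; boundary points = 2 + 1 + 1 + 14 = 18; strictly interior points = area - boundary/2 + 1 = 778; answer 778

778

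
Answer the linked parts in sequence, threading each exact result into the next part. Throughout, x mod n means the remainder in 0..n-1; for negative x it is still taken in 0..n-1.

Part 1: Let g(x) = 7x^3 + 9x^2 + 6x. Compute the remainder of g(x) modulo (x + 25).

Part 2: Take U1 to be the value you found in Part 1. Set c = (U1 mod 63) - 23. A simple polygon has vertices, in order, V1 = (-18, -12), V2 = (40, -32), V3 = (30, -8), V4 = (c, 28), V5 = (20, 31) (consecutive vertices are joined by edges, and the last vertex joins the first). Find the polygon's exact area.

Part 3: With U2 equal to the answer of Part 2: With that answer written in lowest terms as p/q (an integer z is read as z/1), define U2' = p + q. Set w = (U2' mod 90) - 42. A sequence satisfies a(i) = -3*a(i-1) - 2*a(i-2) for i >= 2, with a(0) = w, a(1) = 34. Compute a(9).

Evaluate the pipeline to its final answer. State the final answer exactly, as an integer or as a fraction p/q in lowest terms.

5644

Part 1: remainder = value at the root: 7*(-25)^3 + 9*(-25)^2 + 6*(-25)^1 = (-109375) + (5625) + (-150) = -103900; answer -103900
Part 2: U1 = -103900; c = 27; cross terms: (-18*-32 - 40*-12)=1056, (40*-8 - 30*-32)=640, (30*28 - 27*-8)=1056, (27*31 - 20*28)=277, (20*-12 - -18*31)=318; twice the area = |3347| = 3347; area = 3347/2; answer 3347/2
Part 3: U2 = 3347/2; threaded value p + q = 3349; w = -23; a(2) = -3*(34) - 2*(-23) = -56; iterating: a(2)=-56, a(3)=100, a(4)=-188, a(5)=364, a(6)=-716, a(7)=1420, a(8)=-2828, a(9)=5644; answer 5644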